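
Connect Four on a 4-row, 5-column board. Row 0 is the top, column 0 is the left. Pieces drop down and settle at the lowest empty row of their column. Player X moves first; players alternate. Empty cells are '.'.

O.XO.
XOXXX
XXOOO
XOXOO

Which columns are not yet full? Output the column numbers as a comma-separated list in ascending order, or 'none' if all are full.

col 0: top cell = 'O' → FULL
col 1: top cell = '.' → open
col 2: top cell = 'X' → FULL
col 3: top cell = 'O' → FULL
col 4: top cell = '.' → open

Answer: 1,4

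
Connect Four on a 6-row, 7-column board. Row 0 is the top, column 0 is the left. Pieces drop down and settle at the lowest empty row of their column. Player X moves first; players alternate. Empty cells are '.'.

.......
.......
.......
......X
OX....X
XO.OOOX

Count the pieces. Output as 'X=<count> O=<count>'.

X=5 O=5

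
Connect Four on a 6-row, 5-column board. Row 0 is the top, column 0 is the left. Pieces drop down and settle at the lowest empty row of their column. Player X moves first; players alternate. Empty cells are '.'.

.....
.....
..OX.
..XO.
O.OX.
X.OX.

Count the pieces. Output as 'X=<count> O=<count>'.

X=5 O=5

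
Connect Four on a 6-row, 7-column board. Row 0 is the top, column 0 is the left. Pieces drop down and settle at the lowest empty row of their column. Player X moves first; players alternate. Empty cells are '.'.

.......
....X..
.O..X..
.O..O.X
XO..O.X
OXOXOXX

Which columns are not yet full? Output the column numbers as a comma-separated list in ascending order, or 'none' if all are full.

Answer: 0,1,2,3,4,5,6

Derivation:
col 0: top cell = '.' → open
col 1: top cell = '.' → open
col 2: top cell = '.' → open
col 3: top cell = '.' → open
col 4: top cell = '.' → open
col 5: top cell = '.' → open
col 6: top cell = '.' → open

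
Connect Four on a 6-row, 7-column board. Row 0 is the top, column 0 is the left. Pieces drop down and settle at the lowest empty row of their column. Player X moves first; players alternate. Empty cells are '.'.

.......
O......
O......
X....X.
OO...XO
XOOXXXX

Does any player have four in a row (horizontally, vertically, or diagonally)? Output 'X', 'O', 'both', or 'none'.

X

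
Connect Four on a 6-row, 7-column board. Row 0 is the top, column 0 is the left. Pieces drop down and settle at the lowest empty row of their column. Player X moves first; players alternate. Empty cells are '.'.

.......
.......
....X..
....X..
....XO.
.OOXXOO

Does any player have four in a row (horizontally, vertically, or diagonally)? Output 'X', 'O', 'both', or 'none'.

X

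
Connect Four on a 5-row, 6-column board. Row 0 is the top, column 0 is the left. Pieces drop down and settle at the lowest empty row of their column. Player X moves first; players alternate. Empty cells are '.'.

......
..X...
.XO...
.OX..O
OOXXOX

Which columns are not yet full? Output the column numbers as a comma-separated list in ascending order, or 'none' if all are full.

col 0: top cell = '.' → open
col 1: top cell = '.' → open
col 2: top cell = '.' → open
col 3: top cell = '.' → open
col 4: top cell = '.' → open
col 5: top cell = '.' → open

Answer: 0,1,2,3,4,5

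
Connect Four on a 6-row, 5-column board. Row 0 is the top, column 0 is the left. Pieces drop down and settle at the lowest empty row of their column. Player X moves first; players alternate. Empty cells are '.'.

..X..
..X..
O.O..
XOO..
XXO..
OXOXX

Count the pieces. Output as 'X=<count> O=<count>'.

X=8 O=7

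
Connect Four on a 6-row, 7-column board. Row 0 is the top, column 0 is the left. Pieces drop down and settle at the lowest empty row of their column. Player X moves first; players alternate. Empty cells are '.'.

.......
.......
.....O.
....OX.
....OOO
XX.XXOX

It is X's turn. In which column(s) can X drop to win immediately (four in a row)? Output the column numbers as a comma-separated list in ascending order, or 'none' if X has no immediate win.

col 0: drop X → no win
col 1: drop X → no win
col 2: drop X → WIN!
col 3: drop X → no win
col 4: drop X → no win
col 5: drop X → no win
col 6: drop X → no win

Answer: 2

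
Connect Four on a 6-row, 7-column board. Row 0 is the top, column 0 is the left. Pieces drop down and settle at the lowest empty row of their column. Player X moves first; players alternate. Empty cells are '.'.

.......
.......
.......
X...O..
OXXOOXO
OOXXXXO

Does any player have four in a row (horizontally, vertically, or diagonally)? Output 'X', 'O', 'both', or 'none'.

X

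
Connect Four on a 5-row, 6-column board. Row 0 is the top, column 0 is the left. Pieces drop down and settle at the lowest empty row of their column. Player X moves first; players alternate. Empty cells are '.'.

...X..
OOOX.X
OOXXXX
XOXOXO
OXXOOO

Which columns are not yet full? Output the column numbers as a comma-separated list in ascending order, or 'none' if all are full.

Answer: 0,1,2,4,5

Derivation:
col 0: top cell = '.' → open
col 1: top cell = '.' → open
col 2: top cell = '.' → open
col 3: top cell = 'X' → FULL
col 4: top cell = '.' → open
col 5: top cell = '.' → open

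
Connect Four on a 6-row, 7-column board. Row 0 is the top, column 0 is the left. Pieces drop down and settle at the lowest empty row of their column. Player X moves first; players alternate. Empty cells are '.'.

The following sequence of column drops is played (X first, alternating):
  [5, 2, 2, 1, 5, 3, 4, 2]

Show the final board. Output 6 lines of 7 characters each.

Answer: .......
.......
.......
..O....
..X..X.
.OOOXX.

Derivation:
Move 1: X drops in col 5, lands at row 5
Move 2: O drops in col 2, lands at row 5
Move 3: X drops in col 2, lands at row 4
Move 4: O drops in col 1, lands at row 5
Move 5: X drops in col 5, lands at row 4
Move 6: O drops in col 3, lands at row 5
Move 7: X drops in col 4, lands at row 5
Move 8: O drops in col 2, lands at row 3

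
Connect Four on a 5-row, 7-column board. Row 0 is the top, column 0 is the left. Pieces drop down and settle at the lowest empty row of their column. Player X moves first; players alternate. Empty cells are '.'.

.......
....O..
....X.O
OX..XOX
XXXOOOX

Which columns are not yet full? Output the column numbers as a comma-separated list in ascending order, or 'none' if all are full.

col 0: top cell = '.' → open
col 1: top cell = '.' → open
col 2: top cell = '.' → open
col 3: top cell = '.' → open
col 4: top cell = '.' → open
col 5: top cell = '.' → open
col 6: top cell = '.' → open

Answer: 0,1,2,3,4,5,6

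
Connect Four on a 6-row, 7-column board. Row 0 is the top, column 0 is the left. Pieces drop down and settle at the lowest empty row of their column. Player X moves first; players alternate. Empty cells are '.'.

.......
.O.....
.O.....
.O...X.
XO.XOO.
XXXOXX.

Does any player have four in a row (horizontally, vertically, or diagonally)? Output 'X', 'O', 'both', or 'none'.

O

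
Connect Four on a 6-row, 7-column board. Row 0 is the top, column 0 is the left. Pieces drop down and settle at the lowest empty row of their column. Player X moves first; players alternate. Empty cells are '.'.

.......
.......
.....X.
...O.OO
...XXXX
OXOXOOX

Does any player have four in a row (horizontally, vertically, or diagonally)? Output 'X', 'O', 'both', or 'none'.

X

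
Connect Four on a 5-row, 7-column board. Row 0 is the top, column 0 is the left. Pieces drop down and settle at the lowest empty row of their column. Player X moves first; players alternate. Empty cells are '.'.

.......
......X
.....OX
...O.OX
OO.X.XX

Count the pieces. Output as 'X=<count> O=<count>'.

X=6 O=5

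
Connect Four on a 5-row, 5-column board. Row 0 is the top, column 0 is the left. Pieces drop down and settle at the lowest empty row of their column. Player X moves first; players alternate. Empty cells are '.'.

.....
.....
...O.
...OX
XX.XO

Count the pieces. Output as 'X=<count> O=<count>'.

X=4 O=3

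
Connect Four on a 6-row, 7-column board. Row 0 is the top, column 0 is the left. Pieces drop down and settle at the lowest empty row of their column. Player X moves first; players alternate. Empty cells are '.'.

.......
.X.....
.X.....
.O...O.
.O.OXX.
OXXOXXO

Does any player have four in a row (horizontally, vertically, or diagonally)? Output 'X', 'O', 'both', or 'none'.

none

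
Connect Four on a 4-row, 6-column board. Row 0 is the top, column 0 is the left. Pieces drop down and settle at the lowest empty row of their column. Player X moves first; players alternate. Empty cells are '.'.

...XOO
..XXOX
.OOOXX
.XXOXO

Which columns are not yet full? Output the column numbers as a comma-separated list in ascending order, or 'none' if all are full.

col 0: top cell = '.' → open
col 1: top cell = '.' → open
col 2: top cell = '.' → open
col 3: top cell = 'X' → FULL
col 4: top cell = 'O' → FULL
col 5: top cell = 'O' → FULL

Answer: 0,1,2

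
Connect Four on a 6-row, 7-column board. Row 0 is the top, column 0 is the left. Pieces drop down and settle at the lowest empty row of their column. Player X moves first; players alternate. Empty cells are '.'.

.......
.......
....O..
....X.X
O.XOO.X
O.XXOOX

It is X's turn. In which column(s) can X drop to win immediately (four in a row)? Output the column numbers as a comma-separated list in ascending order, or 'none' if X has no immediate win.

Answer: 6

Derivation:
col 0: drop X → no win
col 1: drop X → no win
col 2: drop X → no win
col 3: drop X → no win
col 4: drop X → no win
col 5: drop X → no win
col 6: drop X → WIN!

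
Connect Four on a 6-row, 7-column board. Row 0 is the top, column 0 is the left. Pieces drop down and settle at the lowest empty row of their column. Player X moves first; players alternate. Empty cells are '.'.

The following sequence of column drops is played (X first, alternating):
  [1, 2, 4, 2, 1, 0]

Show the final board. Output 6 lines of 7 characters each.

Move 1: X drops in col 1, lands at row 5
Move 2: O drops in col 2, lands at row 5
Move 3: X drops in col 4, lands at row 5
Move 4: O drops in col 2, lands at row 4
Move 5: X drops in col 1, lands at row 4
Move 6: O drops in col 0, lands at row 5

Answer: .......
.......
.......
.......
.XO....
OXO.X..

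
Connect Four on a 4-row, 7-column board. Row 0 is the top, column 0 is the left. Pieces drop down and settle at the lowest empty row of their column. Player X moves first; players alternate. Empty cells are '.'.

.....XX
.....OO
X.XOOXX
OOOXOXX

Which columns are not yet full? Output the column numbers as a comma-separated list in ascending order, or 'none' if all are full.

Answer: 0,1,2,3,4

Derivation:
col 0: top cell = '.' → open
col 1: top cell = '.' → open
col 2: top cell = '.' → open
col 3: top cell = '.' → open
col 4: top cell = '.' → open
col 5: top cell = 'X' → FULL
col 6: top cell = 'X' → FULL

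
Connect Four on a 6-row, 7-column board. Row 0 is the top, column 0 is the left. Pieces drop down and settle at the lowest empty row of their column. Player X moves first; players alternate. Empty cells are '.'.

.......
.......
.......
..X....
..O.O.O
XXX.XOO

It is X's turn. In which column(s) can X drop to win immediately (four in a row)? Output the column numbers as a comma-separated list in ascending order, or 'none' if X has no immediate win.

col 0: drop X → no win
col 1: drop X → no win
col 2: drop X → no win
col 3: drop X → WIN!
col 4: drop X → no win
col 5: drop X → no win
col 6: drop X → no win

Answer: 3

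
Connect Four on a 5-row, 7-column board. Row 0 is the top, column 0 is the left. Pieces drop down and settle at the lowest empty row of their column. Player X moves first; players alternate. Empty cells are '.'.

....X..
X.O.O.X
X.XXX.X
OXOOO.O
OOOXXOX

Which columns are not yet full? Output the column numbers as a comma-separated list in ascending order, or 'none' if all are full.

Answer: 0,1,2,3,5,6

Derivation:
col 0: top cell = '.' → open
col 1: top cell = '.' → open
col 2: top cell = '.' → open
col 3: top cell = '.' → open
col 4: top cell = 'X' → FULL
col 5: top cell = '.' → open
col 6: top cell = '.' → open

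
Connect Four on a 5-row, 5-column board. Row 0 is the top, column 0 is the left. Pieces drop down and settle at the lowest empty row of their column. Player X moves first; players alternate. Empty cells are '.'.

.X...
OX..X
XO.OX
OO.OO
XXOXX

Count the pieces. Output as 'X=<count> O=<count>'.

X=9 O=8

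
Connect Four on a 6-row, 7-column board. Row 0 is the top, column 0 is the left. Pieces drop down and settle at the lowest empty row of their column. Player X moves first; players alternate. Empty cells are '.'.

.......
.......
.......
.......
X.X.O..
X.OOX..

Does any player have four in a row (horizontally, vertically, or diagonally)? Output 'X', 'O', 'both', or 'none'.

none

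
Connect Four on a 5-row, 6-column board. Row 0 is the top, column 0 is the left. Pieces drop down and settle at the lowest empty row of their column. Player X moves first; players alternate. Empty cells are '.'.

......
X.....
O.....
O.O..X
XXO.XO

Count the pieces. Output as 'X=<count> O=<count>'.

X=5 O=5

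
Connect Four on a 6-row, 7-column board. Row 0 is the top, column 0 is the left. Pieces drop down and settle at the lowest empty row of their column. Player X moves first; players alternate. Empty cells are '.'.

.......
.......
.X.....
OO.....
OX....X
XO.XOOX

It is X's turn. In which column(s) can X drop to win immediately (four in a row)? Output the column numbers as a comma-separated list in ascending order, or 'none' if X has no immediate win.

Answer: none

Derivation:
col 0: drop X → no win
col 1: drop X → no win
col 2: drop X → no win
col 3: drop X → no win
col 4: drop X → no win
col 5: drop X → no win
col 6: drop X → no win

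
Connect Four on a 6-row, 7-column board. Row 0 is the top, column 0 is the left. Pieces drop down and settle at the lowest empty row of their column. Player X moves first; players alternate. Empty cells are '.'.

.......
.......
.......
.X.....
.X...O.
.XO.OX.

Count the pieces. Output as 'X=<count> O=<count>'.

X=4 O=3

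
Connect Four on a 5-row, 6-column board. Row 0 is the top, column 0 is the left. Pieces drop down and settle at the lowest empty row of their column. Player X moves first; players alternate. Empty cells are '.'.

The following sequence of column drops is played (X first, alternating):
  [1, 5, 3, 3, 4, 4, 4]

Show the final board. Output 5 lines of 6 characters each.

Answer: ......
......
....X.
...OO.
.X.XXO

Derivation:
Move 1: X drops in col 1, lands at row 4
Move 2: O drops in col 5, lands at row 4
Move 3: X drops in col 3, lands at row 4
Move 4: O drops in col 3, lands at row 3
Move 5: X drops in col 4, lands at row 4
Move 6: O drops in col 4, lands at row 3
Move 7: X drops in col 4, lands at row 2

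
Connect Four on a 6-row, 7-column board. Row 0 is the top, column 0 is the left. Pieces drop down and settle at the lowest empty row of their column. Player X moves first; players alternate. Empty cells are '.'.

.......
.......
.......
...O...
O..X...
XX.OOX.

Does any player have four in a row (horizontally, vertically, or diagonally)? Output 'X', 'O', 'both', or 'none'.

none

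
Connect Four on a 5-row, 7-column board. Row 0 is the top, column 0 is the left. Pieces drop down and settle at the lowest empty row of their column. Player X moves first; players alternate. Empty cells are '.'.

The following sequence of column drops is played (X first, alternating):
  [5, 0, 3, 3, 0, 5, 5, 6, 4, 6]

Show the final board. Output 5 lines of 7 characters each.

Answer: .......
.......
.....X.
X..O.OO
O..XXXO

Derivation:
Move 1: X drops in col 5, lands at row 4
Move 2: O drops in col 0, lands at row 4
Move 3: X drops in col 3, lands at row 4
Move 4: O drops in col 3, lands at row 3
Move 5: X drops in col 0, lands at row 3
Move 6: O drops in col 5, lands at row 3
Move 7: X drops in col 5, lands at row 2
Move 8: O drops in col 6, lands at row 4
Move 9: X drops in col 4, lands at row 4
Move 10: O drops in col 6, lands at row 3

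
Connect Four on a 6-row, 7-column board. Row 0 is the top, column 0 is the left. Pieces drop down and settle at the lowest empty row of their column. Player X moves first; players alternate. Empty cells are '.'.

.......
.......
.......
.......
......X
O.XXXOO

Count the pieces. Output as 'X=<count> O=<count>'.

X=4 O=3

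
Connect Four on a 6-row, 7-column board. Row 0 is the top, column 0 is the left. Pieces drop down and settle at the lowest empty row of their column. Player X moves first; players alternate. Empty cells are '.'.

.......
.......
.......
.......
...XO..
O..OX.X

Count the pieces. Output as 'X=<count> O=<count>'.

X=3 O=3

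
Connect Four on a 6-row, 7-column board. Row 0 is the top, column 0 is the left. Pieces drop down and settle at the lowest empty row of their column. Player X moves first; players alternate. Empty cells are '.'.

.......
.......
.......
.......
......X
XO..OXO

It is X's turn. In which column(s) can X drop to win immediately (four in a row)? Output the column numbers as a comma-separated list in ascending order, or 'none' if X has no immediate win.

col 0: drop X → no win
col 1: drop X → no win
col 2: drop X → no win
col 3: drop X → no win
col 4: drop X → no win
col 5: drop X → no win
col 6: drop X → no win

Answer: none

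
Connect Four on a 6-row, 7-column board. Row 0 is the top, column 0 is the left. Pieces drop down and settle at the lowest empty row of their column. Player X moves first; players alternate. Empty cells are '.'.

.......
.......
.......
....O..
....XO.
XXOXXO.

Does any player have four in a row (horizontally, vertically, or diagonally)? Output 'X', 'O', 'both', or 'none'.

none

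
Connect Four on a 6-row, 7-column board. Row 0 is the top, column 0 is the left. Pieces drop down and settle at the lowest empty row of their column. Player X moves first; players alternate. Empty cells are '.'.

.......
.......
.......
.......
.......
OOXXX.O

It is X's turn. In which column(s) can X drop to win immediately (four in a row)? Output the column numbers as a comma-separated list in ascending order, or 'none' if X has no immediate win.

Answer: 5

Derivation:
col 0: drop X → no win
col 1: drop X → no win
col 2: drop X → no win
col 3: drop X → no win
col 4: drop X → no win
col 5: drop X → WIN!
col 6: drop X → no win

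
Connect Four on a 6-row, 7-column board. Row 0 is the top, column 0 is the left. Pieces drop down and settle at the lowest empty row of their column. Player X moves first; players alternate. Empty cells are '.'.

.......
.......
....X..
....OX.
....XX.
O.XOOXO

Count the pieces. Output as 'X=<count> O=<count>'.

X=6 O=5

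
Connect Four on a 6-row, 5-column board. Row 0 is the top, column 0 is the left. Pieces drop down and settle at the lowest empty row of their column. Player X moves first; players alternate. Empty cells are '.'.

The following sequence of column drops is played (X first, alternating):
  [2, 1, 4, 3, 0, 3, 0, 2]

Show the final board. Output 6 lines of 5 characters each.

Move 1: X drops in col 2, lands at row 5
Move 2: O drops in col 1, lands at row 5
Move 3: X drops in col 4, lands at row 5
Move 4: O drops in col 3, lands at row 5
Move 5: X drops in col 0, lands at row 5
Move 6: O drops in col 3, lands at row 4
Move 7: X drops in col 0, lands at row 4
Move 8: O drops in col 2, lands at row 4

Answer: .....
.....
.....
.....
X.OO.
XOXOX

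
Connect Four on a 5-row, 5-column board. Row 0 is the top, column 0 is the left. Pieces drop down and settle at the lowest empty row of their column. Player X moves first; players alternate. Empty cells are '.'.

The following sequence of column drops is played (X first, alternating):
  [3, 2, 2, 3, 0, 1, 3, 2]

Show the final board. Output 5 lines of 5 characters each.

Move 1: X drops in col 3, lands at row 4
Move 2: O drops in col 2, lands at row 4
Move 3: X drops in col 2, lands at row 3
Move 4: O drops in col 3, lands at row 3
Move 5: X drops in col 0, lands at row 4
Move 6: O drops in col 1, lands at row 4
Move 7: X drops in col 3, lands at row 2
Move 8: O drops in col 2, lands at row 2

Answer: .....
.....
..OX.
..XO.
XOOX.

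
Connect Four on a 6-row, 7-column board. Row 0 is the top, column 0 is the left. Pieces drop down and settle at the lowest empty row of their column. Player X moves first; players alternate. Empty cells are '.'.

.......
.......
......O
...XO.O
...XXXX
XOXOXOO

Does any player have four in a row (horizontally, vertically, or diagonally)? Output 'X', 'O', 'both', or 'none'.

X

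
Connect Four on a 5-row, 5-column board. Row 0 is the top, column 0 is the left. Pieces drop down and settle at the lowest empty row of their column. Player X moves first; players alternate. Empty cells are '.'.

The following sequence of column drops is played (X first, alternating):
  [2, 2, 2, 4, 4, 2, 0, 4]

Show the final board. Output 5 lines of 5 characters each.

Answer: .....
..O..
..X.O
..O.X
X.X.O

Derivation:
Move 1: X drops in col 2, lands at row 4
Move 2: O drops in col 2, lands at row 3
Move 3: X drops in col 2, lands at row 2
Move 4: O drops in col 4, lands at row 4
Move 5: X drops in col 4, lands at row 3
Move 6: O drops in col 2, lands at row 1
Move 7: X drops in col 0, lands at row 4
Move 8: O drops in col 4, lands at row 2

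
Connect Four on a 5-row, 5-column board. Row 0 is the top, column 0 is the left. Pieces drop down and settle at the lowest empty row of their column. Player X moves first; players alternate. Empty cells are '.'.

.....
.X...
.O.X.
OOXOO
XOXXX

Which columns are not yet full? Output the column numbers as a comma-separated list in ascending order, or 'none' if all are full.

col 0: top cell = '.' → open
col 1: top cell = '.' → open
col 2: top cell = '.' → open
col 3: top cell = '.' → open
col 4: top cell = '.' → open

Answer: 0,1,2,3,4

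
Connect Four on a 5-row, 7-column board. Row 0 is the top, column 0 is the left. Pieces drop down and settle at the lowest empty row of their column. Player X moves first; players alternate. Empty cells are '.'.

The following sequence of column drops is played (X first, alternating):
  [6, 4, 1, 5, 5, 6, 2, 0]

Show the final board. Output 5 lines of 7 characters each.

Answer: .......
.......
.......
.....XO
OXX.OOX

Derivation:
Move 1: X drops in col 6, lands at row 4
Move 2: O drops in col 4, lands at row 4
Move 3: X drops in col 1, lands at row 4
Move 4: O drops in col 5, lands at row 4
Move 5: X drops in col 5, lands at row 3
Move 6: O drops in col 6, lands at row 3
Move 7: X drops in col 2, lands at row 4
Move 8: O drops in col 0, lands at row 4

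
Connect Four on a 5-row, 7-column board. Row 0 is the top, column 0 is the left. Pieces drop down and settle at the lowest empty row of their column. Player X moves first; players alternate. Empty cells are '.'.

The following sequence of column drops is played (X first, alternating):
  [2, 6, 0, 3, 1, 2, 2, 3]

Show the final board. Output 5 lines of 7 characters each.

Move 1: X drops in col 2, lands at row 4
Move 2: O drops in col 6, lands at row 4
Move 3: X drops in col 0, lands at row 4
Move 4: O drops in col 3, lands at row 4
Move 5: X drops in col 1, lands at row 4
Move 6: O drops in col 2, lands at row 3
Move 7: X drops in col 2, lands at row 2
Move 8: O drops in col 3, lands at row 3

Answer: .......
.......
..X....
..OO...
XXXO..O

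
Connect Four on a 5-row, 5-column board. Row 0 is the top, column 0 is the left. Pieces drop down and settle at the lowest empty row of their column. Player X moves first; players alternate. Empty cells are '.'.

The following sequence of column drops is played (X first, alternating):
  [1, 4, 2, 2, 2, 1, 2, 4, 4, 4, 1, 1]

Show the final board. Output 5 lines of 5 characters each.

Move 1: X drops in col 1, lands at row 4
Move 2: O drops in col 4, lands at row 4
Move 3: X drops in col 2, lands at row 4
Move 4: O drops in col 2, lands at row 3
Move 5: X drops in col 2, lands at row 2
Move 6: O drops in col 1, lands at row 3
Move 7: X drops in col 2, lands at row 1
Move 8: O drops in col 4, lands at row 3
Move 9: X drops in col 4, lands at row 2
Move 10: O drops in col 4, lands at row 1
Move 11: X drops in col 1, lands at row 2
Move 12: O drops in col 1, lands at row 1

Answer: .....
.OX.O
.XX.X
.OO.O
.XX.O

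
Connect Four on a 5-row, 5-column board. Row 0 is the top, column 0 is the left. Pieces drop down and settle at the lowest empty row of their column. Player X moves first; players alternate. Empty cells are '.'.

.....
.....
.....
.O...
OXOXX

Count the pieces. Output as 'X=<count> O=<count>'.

X=3 O=3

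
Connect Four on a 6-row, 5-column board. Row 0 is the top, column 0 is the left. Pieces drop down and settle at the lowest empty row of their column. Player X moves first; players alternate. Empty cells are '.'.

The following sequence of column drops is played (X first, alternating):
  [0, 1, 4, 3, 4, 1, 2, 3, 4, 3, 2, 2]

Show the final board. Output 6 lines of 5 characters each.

Move 1: X drops in col 0, lands at row 5
Move 2: O drops in col 1, lands at row 5
Move 3: X drops in col 4, lands at row 5
Move 4: O drops in col 3, lands at row 5
Move 5: X drops in col 4, lands at row 4
Move 6: O drops in col 1, lands at row 4
Move 7: X drops in col 2, lands at row 5
Move 8: O drops in col 3, lands at row 4
Move 9: X drops in col 4, lands at row 3
Move 10: O drops in col 3, lands at row 3
Move 11: X drops in col 2, lands at row 4
Move 12: O drops in col 2, lands at row 3

Answer: .....
.....
.....
..OOX
.OXOX
XOXOX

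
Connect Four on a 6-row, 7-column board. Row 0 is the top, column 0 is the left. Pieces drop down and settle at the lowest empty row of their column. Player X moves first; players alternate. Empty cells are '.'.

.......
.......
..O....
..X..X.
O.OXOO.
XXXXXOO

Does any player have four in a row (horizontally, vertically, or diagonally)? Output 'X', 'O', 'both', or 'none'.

X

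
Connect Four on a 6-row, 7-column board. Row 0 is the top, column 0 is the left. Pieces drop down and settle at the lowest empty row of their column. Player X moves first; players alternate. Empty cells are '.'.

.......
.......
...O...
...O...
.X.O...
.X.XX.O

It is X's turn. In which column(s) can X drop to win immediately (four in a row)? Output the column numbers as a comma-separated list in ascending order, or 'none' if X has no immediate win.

col 0: drop X → no win
col 1: drop X → no win
col 2: drop X → WIN!
col 3: drop X → no win
col 4: drop X → no win
col 5: drop X → no win
col 6: drop X → no win

Answer: 2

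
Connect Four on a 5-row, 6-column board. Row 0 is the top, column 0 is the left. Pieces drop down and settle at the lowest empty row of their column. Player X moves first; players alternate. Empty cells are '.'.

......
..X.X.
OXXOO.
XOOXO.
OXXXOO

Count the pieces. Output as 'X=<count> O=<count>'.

X=9 O=9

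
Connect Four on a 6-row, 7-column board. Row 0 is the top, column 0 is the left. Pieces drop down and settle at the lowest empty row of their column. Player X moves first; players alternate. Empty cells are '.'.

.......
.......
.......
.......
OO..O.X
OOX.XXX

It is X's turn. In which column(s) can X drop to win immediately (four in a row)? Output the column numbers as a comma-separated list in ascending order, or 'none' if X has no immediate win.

col 0: drop X → no win
col 1: drop X → no win
col 2: drop X → no win
col 3: drop X → WIN!
col 4: drop X → no win
col 5: drop X → no win
col 6: drop X → no win

Answer: 3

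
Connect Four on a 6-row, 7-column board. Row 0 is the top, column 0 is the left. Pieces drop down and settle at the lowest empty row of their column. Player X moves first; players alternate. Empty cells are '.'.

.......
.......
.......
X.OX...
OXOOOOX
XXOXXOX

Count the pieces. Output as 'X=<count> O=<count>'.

X=9 O=8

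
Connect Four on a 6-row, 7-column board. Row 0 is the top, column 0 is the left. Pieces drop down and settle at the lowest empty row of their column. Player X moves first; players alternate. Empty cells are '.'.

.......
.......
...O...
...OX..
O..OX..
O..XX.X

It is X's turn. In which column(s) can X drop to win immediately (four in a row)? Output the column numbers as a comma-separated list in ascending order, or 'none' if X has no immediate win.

col 0: drop X → no win
col 1: drop X → no win
col 2: drop X → no win
col 3: drop X → no win
col 4: drop X → WIN!
col 5: drop X → WIN!
col 6: drop X → no win

Answer: 4,5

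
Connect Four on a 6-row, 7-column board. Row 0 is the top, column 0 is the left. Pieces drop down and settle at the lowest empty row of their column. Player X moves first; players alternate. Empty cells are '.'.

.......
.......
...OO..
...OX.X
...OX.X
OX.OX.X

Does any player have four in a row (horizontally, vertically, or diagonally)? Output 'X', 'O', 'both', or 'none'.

O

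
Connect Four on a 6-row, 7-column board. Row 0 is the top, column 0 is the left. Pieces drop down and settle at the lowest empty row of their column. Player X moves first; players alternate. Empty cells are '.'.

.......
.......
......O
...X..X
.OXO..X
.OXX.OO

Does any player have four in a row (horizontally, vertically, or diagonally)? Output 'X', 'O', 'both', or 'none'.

none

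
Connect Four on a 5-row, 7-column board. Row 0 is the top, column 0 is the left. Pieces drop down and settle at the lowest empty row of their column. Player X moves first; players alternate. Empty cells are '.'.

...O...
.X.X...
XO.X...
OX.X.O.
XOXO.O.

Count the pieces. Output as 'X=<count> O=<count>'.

X=8 O=7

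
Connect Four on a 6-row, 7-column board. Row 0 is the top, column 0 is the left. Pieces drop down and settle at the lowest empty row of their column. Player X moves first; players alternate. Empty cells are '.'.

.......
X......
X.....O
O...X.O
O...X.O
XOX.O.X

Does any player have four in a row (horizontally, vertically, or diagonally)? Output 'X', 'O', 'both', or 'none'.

none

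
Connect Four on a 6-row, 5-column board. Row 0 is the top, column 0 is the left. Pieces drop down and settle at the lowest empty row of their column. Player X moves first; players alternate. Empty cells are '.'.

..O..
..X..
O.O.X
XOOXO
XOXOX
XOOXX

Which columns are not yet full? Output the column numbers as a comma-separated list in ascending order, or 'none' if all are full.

col 0: top cell = '.' → open
col 1: top cell = '.' → open
col 2: top cell = 'O' → FULL
col 3: top cell = '.' → open
col 4: top cell = '.' → open

Answer: 0,1,3,4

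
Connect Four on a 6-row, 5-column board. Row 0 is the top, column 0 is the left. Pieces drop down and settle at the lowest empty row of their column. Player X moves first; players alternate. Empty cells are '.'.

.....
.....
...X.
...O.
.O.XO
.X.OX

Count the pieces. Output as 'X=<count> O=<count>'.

X=4 O=4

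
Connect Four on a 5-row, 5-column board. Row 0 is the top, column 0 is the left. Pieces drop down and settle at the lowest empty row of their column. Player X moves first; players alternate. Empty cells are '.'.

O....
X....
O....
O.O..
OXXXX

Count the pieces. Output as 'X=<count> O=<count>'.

X=5 O=5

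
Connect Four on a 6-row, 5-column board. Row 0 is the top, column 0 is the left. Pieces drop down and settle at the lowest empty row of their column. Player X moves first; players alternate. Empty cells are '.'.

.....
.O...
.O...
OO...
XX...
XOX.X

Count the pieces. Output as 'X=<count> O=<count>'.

X=5 O=5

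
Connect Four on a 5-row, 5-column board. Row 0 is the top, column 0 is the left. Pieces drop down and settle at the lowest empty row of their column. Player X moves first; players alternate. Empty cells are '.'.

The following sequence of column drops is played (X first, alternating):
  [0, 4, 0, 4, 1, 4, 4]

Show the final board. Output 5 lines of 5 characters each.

Move 1: X drops in col 0, lands at row 4
Move 2: O drops in col 4, lands at row 4
Move 3: X drops in col 0, lands at row 3
Move 4: O drops in col 4, lands at row 3
Move 5: X drops in col 1, lands at row 4
Move 6: O drops in col 4, lands at row 2
Move 7: X drops in col 4, lands at row 1

Answer: .....
....X
....O
X...O
XX..O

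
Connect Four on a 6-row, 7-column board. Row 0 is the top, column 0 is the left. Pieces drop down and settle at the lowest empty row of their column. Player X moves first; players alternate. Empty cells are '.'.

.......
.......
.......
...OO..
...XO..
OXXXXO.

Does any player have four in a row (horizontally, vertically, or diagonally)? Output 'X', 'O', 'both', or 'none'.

X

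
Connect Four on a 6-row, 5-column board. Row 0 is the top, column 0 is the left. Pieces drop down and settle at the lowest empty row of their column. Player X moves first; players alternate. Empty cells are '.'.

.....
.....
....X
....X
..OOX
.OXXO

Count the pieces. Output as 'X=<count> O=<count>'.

X=5 O=4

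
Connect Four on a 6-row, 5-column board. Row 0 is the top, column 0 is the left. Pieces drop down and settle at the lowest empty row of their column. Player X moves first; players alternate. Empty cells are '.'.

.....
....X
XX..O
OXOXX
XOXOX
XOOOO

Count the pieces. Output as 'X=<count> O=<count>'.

X=10 O=9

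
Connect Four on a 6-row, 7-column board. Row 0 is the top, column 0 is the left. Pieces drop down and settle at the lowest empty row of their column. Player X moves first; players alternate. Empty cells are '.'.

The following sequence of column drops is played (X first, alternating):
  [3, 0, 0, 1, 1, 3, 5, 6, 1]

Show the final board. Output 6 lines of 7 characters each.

Move 1: X drops in col 3, lands at row 5
Move 2: O drops in col 0, lands at row 5
Move 3: X drops in col 0, lands at row 4
Move 4: O drops in col 1, lands at row 5
Move 5: X drops in col 1, lands at row 4
Move 6: O drops in col 3, lands at row 4
Move 7: X drops in col 5, lands at row 5
Move 8: O drops in col 6, lands at row 5
Move 9: X drops in col 1, lands at row 3

Answer: .......
.......
.......
.X.....
XX.O...
OO.X.XO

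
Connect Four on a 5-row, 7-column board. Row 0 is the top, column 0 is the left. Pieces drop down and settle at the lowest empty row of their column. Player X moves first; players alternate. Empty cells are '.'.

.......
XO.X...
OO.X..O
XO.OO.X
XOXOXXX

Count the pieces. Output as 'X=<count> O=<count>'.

X=10 O=9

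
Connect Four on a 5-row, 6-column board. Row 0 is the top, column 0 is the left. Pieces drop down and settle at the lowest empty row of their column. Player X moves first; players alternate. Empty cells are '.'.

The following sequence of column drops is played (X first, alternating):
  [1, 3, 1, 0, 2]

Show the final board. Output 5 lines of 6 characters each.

Answer: ......
......
......
.X....
OXXO..

Derivation:
Move 1: X drops in col 1, lands at row 4
Move 2: O drops in col 3, lands at row 4
Move 3: X drops in col 1, lands at row 3
Move 4: O drops in col 0, lands at row 4
Move 5: X drops in col 2, lands at row 4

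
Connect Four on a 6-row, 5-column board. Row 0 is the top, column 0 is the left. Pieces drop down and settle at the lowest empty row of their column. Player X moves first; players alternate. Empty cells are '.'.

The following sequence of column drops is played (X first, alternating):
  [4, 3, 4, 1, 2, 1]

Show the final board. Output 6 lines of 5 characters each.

Move 1: X drops in col 4, lands at row 5
Move 2: O drops in col 3, lands at row 5
Move 3: X drops in col 4, lands at row 4
Move 4: O drops in col 1, lands at row 5
Move 5: X drops in col 2, lands at row 5
Move 6: O drops in col 1, lands at row 4

Answer: .....
.....
.....
.....
.O..X
.OXOX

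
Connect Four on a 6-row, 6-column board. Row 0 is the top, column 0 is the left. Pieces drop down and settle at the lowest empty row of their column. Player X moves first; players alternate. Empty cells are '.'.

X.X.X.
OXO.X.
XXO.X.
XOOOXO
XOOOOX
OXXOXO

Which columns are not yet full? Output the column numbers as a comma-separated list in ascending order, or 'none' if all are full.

Answer: 1,3,5

Derivation:
col 0: top cell = 'X' → FULL
col 1: top cell = '.' → open
col 2: top cell = 'X' → FULL
col 3: top cell = '.' → open
col 4: top cell = 'X' → FULL
col 5: top cell = '.' → open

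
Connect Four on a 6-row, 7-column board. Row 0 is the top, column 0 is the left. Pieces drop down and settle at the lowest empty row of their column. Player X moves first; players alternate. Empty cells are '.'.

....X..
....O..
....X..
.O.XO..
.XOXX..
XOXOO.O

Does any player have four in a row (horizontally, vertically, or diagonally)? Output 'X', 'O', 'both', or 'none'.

none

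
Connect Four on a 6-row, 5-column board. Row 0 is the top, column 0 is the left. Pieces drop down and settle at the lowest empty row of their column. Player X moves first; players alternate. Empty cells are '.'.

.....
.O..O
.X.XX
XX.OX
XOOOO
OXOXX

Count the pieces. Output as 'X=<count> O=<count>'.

X=10 O=9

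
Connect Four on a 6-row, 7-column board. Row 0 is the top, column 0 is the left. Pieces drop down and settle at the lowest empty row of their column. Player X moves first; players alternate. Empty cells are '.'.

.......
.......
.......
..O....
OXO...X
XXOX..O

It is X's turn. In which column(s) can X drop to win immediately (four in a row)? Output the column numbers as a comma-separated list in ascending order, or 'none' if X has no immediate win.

Answer: none

Derivation:
col 0: drop X → no win
col 1: drop X → no win
col 2: drop X → no win
col 3: drop X → no win
col 4: drop X → no win
col 5: drop X → no win
col 6: drop X → no win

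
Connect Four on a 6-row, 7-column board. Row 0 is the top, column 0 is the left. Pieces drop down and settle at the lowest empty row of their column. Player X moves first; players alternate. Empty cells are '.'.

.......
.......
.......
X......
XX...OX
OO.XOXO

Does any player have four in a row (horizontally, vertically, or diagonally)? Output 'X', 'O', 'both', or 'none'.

none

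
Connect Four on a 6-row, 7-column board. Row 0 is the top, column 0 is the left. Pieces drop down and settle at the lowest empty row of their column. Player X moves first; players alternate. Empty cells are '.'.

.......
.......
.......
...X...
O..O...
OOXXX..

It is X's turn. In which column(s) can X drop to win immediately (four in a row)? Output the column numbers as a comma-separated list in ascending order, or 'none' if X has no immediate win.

Answer: 5

Derivation:
col 0: drop X → no win
col 1: drop X → no win
col 2: drop X → no win
col 3: drop X → no win
col 4: drop X → no win
col 5: drop X → WIN!
col 6: drop X → no win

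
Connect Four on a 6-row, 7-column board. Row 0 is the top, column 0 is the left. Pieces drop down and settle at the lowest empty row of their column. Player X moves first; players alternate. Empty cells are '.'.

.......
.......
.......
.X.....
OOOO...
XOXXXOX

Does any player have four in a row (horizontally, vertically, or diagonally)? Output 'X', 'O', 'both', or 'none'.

O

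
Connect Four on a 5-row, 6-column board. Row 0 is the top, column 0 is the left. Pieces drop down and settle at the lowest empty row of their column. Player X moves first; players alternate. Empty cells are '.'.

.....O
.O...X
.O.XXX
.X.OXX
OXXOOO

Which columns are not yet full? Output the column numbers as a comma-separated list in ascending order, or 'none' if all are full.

Answer: 0,1,2,3,4

Derivation:
col 0: top cell = '.' → open
col 1: top cell = '.' → open
col 2: top cell = '.' → open
col 3: top cell = '.' → open
col 4: top cell = '.' → open
col 5: top cell = 'O' → FULL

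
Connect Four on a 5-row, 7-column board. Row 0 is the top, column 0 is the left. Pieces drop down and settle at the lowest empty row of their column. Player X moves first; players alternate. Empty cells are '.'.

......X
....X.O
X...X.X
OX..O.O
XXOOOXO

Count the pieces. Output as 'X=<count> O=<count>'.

X=9 O=8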